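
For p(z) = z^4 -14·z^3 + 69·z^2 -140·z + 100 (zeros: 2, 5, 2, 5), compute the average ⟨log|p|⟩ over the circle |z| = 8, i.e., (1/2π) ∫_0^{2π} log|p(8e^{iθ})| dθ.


Zeros: 2, 2, 5, 5; r = 8.
Inside |z| < r: 2, 2, 5, 5. Outside (|z| ≥ r): ∅.
p(0) = 100, so log|p(0)| = log(100) = 4.6052.
Apply Jensen: I(r) = log|p(0)| + Σ_k log(r/|z_k|), summed over zeros inside |z| < r.
  log(r/|z_k|) for z_k = 2: log(8/2) = 1.3863
  log(r/|z_k|) for z_k = 5: log(8/5) = 0.4700
  log(r/|z_k|) for z_k = 2: log(8/2) = 1.3863
  log(r/|z_k|) for z_k = 5: log(8/5) = 0.4700
Sum over inside zeros: 3.7126.
I(r) = log|p(0)| + (inside sum) = 4.6052 + 3.7126 = 8.3178.
Closed form (all zeros inside, monic): I(r) = n·log(r) = 4·log(8) = 8.3178. ✓

I(r) ≈ 8.3178.


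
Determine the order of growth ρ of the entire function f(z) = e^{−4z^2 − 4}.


|e^{−4z^2 − 4}| = e^{Re(-4·z^2) + -4} ≤ e^{4|z|^2 + -4} = e^{4r^2 + -4} on |z| = r, so ρ ≤ 2. Choosing z on |z|=r so that -4·z^2 is real positive (always possible by picking arg z appropriately) gives |f(z)| = e^{4r^2 + -4}, matching the bound. The additive constant -4 does not affect log log M(r) ~ 2·log r. Hence ρ = 2.
Therefore ρ = 2.

Order ρ = 2.


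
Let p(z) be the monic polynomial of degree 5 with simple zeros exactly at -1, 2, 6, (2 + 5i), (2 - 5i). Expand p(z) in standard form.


The polynomial is p(z) = ∏_{α ∈ S} (z − α), where S = {-1, 2, 6, (2 + 5i), (2 - 5i)}.
Expanding the product yields: p(z) = z^5 -11·z^4 + 61·z^3 -207·z^2 + 68·z + 348.
Note conjugate pairs combine to real quadratics: (z − (2+5i))(z − (2−5i)) = z² − 4z + 29.
The resulting polynomial has degree 5 and real coefficients as required.

p(z) = z^5 -11·z^4 + 61·z^3 -207·z^2 + 68·z + 348.


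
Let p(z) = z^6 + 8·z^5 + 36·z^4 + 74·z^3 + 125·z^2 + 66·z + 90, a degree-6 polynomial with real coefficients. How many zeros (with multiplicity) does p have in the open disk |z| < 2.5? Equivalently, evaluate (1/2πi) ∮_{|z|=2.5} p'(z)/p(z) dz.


The zeros of p are: (-1 + 2i), (-1 - 2i), (0 + 1i), (0 - 1i), (-3 + 3i), (-3 - 3i).
Their magnitudes are: 2.236, 2.236, 1, 1, 4.243, 4.243.
Zeros with |z| < R = 2.5: (-1 + 2i), (-1 - 2i), (0 + 1i), (0 - 1i).
Count = 4.
By the argument principle, (1/2πi) ∮_{|z|=R} p'(z)/p(z) dz equals exactly this count.

Number of zeros inside |z| < 2.5: 4.


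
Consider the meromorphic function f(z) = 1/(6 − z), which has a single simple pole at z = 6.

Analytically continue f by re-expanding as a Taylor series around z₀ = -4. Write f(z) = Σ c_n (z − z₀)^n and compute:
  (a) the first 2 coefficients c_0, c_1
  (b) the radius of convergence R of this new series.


Let w = z − z₀, so z = z₀ + w.
Then 6 − z = 6 − (z₀ + w) = (6 − z₀) − w = 10 − w.
f(z) = 1/(10 − w) = (1/(10)) · 1/(1 − w/(10)) = Σ_{n≥0} w^n / (10)^(n+1).
So c_n = 1/(10)^(n+1):
  c_0 = 1/(10)^1 = 1/10.
  c_1 = 1/(10)^2 = 1/100.
The series is valid for |w/d| < 1, i.e. |z − z₀| < |d|.
Radius of convergence: R = |6 − z₀| = |10| = 10 (distance from z₀ to the singularity z = 6).

c_0 = 1/10, c_1 = 1/100; R = 10.


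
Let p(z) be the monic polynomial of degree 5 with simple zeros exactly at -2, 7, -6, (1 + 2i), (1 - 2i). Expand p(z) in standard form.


The polynomial is p(z) = ∏_{α ∈ S} (z − α), where S = {-2, 7, -6, (1 + 2i), (1 - 2i)}.
Expanding the product yields: p(z) = z^5 -z^4 -41·z^3 + 9·z^2 -52·z -420.
Note conjugate pairs combine to real quadratics: (z − (1+2i))(z − (1−2i)) = z² − 2z + 5.
The resulting polynomial has degree 5 and real coefficients as required.

p(z) = z^5 -z^4 -41·z^3 + 9·z^2 -52·z -420.


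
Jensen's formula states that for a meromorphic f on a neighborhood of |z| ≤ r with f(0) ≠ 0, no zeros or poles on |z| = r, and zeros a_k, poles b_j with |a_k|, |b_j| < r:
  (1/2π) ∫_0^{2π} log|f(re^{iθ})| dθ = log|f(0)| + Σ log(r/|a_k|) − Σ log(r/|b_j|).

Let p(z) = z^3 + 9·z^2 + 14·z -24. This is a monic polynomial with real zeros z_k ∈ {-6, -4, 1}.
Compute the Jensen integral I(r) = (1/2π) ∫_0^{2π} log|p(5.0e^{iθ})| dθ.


Zeros: -6, -4, 1; r = 5.0.
Inside |z| < r: -4, 1. Outside (|z| ≥ r): -6.
p(0) = -24, so log|p(0)| = log(24) = 3.1781.
Apply Jensen: I(r) = log|p(0)| + Σ_k log(r/|z_k|), summed over zeros inside |z| < r.
  log(r/|z_k|) for z_k = -4: log(5.0/4) = 0.2231
  log(r/|z_k|) for z_k = 1: log(5.0/1) = 1.6094
  Outside zeros (-6) contribute nothing to the Jensen sum.
Sum over inside zeros: 1.8326.
I(r) = log|p(0)| + (inside sum) = 3.1781 + 1.8326 = 5.0106.
Note: since some zeros are outside |z| ≤ r, the simplified n·log(r) form does NOT apply — only the inside zeros contribute.

I(r) ≈ 5.0106.


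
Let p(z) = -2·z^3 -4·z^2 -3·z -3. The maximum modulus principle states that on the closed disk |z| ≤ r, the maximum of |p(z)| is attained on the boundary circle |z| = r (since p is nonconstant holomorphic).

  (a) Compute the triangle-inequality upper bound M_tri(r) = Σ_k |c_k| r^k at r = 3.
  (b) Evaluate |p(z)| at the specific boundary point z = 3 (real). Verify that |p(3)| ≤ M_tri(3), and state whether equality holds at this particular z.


Coefficients: c_0 = -3, c_1 = -3, c_2 = -4, c_3 = -2. Radius r = 3.
Part (a). Triangle bound: M_tri(r) = Σ_k |c_k| r^k
  = |-3|·3^0 + |-3|·3^1 + |-4|·3^2 + |-2|·3^3
  = 3 + 9 + 36 + 54 = 102.
This bounds M(r) := max_{|z|=r} |p(z)| from above; equality holds iff all terms c_k z^k can be made to align in phase at a single z on |z|=r.
Part (b). At z = 3 (real, on the circle |z| = r):
  p(3) = (-3)·3^0 + (-3)·3^1 + (-4)·3^2 + (-2)·3^3 = -102.
  |p(3)| = 102.
Since all nonzero coefficients share the same sign, |p(3)| = 102 = M_tri(3); the triangle bound is attained at z = 3, so in fact M(r) = 102.

M_tri(3) = 102; |p(3)| = 102; equality at z=3: yes.


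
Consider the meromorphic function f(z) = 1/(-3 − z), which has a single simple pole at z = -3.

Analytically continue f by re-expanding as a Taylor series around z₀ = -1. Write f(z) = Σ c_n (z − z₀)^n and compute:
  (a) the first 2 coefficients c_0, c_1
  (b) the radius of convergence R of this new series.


Let w = z − z₀, so z = z₀ + w.
Then -3 − z = -3 − (z₀ + w) = (-3 − z₀) − w = -2 − w.
f(z) = 1/(-2 − w) = (1/(-2)) · 1/(1 − w/(-2)) = Σ_{n≥0} w^n / (-2)^(n+1).
So c_n = 1/(-2)^(n+1):
  c_0 = 1/(-2)^1 = -1/2.
  c_1 = 1/(-2)^2 = 1/4.
The series is valid for |w/d| < 1, i.e. |z − z₀| < |d|.
Radius of convergence: R = |-3 − z₀| = |-2| = 2 (distance from z₀ to the singularity z = -3).

c_0 = -1/2, c_1 = 1/4; R = 2.


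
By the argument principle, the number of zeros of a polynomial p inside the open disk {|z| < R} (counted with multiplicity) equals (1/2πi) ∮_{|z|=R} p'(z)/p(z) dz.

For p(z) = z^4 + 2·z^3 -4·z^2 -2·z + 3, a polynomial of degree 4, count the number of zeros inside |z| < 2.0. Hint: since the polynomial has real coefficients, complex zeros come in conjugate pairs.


The zeros of p are: -3, 1, 1, -1.
Their magnitudes are: 3, 1, 1, 1.
Zeros with |z| < R = 2.0: 1, 1, -1.
Count = 3.
By the argument principle, (1/2πi) ∮_{|z|=R} p'(z)/p(z) dz equals exactly this count.

Number of zeros inside |z| < 2.0: 3.


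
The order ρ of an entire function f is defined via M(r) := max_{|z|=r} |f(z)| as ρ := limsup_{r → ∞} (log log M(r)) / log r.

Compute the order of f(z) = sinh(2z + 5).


sinh(w) is a linear combination of e^{iw} and e^{−iw} (or e^w, e^{−w} in the hyperbolic case), so |sinh(w)| ≤ e^{|w|}. With w = 2z + 5, |w| ≤ 2|z| + 5 = 2r + 5 on |z| = r, giving M(r) ≤ e^{2r + 5}, so ρ ≤ 1. On a suitable ray (z = it for sin/cos; z = t for sinh/cosh, t real → ∞), |sinh(2z + 5)| grows like e^{2|t|}/2, so ρ ≥ 1. Hence ρ = 1.
Therefore ρ = 1.

Order ρ = 1.


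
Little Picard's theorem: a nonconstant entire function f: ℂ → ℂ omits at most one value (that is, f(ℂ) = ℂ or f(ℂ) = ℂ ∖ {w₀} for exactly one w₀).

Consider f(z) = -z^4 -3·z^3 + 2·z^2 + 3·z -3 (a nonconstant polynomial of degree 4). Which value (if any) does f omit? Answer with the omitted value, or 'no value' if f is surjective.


Little Picard bounds the complement of f(ℂ) to at most one point.
For every w ∈ ℂ, the equation p(z) − w = 0 is a nonconstant polynomial in z and hence has at least one root by the fundamental theorem of algebra. So p is surjective onto ℂ, omitting no value.

Omitted value: no value.


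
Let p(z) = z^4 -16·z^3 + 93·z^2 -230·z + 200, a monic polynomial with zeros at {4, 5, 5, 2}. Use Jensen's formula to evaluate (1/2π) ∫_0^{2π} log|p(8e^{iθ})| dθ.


Zeros: 2, 4, 5, 5; r = 8.
Inside |z| < r: 2, 4, 5, 5. Outside (|z| ≥ r): ∅.
p(0) = 200, so log|p(0)| = log(200) = 5.2983.
Apply Jensen: I(r) = log|p(0)| + Σ_k log(r/|z_k|), summed over zeros inside |z| < r.
  log(r/|z_k|) for z_k = 4: log(8/4) = 0.6931
  log(r/|z_k|) for z_k = 5: log(8/5) = 0.4700
  log(r/|z_k|) for z_k = 5: log(8/5) = 0.4700
  log(r/|z_k|) for z_k = 2: log(8/2) = 1.3863
Sum over inside zeros: 3.0194.
I(r) = log|p(0)| + (inside sum) = 5.2983 + 3.0194 = 8.3178.
Closed form (all zeros inside, monic): I(r) = n·log(r) = 4·log(8) = 8.3178. ✓

I(r) ≈ 8.3178.


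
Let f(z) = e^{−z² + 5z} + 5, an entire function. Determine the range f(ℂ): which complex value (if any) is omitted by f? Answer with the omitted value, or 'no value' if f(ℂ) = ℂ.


Little Picard bounds the complement of f(ℂ) to at most one point.
The exponent g(z) = −z² + 5z is a nonconstant polynomial, hence surjective onto ℂ. So e^{g(z)} takes every value in {e^w : w ∈ ℂ} = ℂ ∖ {0}. Adding 5 shifts the range to ℂ ∖ {5}. f omits exactly 5.

Omitted value: 5.


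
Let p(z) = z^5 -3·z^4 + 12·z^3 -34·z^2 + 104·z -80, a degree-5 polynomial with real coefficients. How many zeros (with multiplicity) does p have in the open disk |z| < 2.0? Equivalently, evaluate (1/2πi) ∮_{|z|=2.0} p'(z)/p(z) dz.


The zeros of p are: 1, (2 + 2i), (2 - 2i), (-1 + 3i), (-1 - 3i).
Their magnitudes are: 1, 2.828, 2.828, 3.162, 3.162.
Zeros with |z| < R = 2.0: 1.
Count = 1.
By the argument principle, (1/2πi) ∮_{|z|=R} p'(z)/p(z) dz equals exactly this count.

Number of zeros inside |z| < 2.0: 1.


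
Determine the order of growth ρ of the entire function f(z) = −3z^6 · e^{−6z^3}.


M(r) = max_{|z|=r} |-3|·|z|^6·|e^{−6z^3}| = 3·r^6 · e^{6r^3} (the factors attain their maxima compatibly on |z|=r). Then log M(r) = log 3 + 6·log r + 6r^3, dominated by the last term, so log log M(r) ~ 3·log r. The polynomial factor -3z^6 contributes only a log r term and does not affect the order. ρ = 3.
Therefore ρ = 3.

Order ρ = 3.


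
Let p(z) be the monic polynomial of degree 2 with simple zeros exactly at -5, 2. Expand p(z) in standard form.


The polynomial is p(z) = ∏_{α ∈ S} (z − α), where S = {-5, 2}.
Expanding the product yields: p(z) = z^2 + 3·z -10.
The resulting polynomial has degree 2 and real coefficients as required.

p(z) = z^2 + 3·z -10.


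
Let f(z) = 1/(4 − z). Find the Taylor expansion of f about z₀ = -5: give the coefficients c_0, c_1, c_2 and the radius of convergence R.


Let w = z − z₀, so z = z₀ + w.
Then 4 − z = 4 − (z₀ + w) = (4 − z₀) − w = 9 − w.
f(z) = 1/(9 − w) = (1/(9)) · 1/(1 − w/(9)) = Σ_{n≥0} w^n / (9)^(n+1).
So c_n = 1/(9)^(n+1):
  c_0 = 1/(9)^1 = 1/9.
  c_1 = 1/(9)^2 = 1/81.
  c_2 = 1/(9)^3 = 1/729.
The series is valid for |w/d| < 1, i.e. |z − z₀| < |d|.
Radius of convergence: R = |4 − z₀| = |9| = 9 (distance from z₀ to the singularity z = 4).

c_0 = 1/9, c_1 = 1/81, c_2 = 1/729; R = 9.


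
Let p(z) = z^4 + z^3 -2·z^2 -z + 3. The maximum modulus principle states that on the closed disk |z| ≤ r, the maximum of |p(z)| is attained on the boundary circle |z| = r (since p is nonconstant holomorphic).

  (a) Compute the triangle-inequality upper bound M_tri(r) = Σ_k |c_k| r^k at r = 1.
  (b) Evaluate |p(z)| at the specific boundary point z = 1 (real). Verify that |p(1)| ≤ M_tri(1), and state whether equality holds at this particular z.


Coefficients: c_0 = 3, c_1 = -1, c_2 = -2, c_3 = 1, c_4 = 1. Radius r = 1.
Part (a). Triangle bound: M_tri(r) = Σ_k |c_k| r^k
  = |3|·1^0 + |-1|·1^1 + |-2|·1^2 + |1|·1^3 + |1|·1^4
  = 3 + 1 + 2 + 1 + 1 = 8.
This bounds M(r) := max_{|z|=r} |p(z)| from above; equality holds iff all terms c_k z^k can be made to align in phase at a single z on |z|=r.
Part (b). At z = 1 (real, on the circle |z| = r):
  p(1) = (3)·1^0 + (-1)·1^1 + (-2)·1^2 + (1)·1^3 + (1)·1^4 = 2.
  |p(1)| = 2.
Check: |p(1)| = 2 ≤ 8 = M_tri(1). ✓ Equality does not hold at z = 1 (the coefficients have mixed signs, so the terms do not all align in phase there).

M_tri(1) = 8; |p(1)| = 2; equality at z=1: no.


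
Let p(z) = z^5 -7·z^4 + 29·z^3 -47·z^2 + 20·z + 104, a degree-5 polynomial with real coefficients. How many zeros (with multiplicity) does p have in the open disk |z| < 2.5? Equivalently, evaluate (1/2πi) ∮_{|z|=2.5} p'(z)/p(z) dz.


The zeros of p are: -1, (2 + 3i), (2 - 3i), (2 + 2i), (2 - 2i).
Their magnitudes are: 1, 3.606, 3.606, 2.828, 2.828.
Zeros with |z| < R = 2.5: -1.
Count = 1.
By the argument principle, (1/2πi) ∮_{|z|=R} p'(z)/p(z) dz equals exactly this count.

Number of zeros inside |z| < 2.5: 1.


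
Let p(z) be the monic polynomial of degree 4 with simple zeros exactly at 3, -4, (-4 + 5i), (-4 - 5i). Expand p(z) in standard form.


The polynomial is p(z) = ∏_{α ∈ S} (z − α), where S = {3, -4, (-4 + 5i), (-4 - 5i)}.
Expanding the product yields: p(z) = z^4 + 9·z^3 + 37·z^2 -55·z -492.
Note conjugate pairs combine to real quadratics: (z − (-4+5i))(z − (-4−5i)) = z² + 8z + 41.
The resulting polynomial has degree 4 and real coefficients as required.

p(z) = z^4 + 9·z^3 + 37·z^2 -55·z -492.


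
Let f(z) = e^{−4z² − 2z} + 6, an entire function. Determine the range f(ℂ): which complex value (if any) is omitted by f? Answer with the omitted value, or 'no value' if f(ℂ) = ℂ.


Little Picard bounds the complement of f(ℂ) to at most one point.
The exponent g(z) = −4z² − 2z is a nonconstant polynomial, hence surjective onto ℂ. So e^{g(z)} takes every value in {e^w : w ∈ ℂ} = ℂ ∖ {0}. Adding 6 shifts the range to ℂ ∖ {6}. f omits exactly 6.

Omitted value: 6.


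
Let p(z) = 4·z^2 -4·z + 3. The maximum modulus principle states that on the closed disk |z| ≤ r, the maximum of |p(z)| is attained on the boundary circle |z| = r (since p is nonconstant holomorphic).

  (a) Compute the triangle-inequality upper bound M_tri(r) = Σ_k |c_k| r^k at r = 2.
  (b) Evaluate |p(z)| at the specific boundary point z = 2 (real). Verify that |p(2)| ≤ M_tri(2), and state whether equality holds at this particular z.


Coefficients: c_0 = 3, c_1 = -4, c_2 = 4. Radius r = 2.
Part (a). Triangle bound: M_tri(r) = Σ_k |c_k| r^k
  = |3|·2^0 + |-4|·2^1 + |4|·2^2
  = 3 + 8 + 16 = 27.
This bounds M(r) := max_{|z|=r} |p(z)| from above; equality holds iff all terms c_k z^k can be made to align in phase at a single z on |z|=r.
Part (b). At z = 2 (real, on the circle |z| = r):
  p(2) = (3)·2^0 + (-4)·2^1 + (4)·2^2 = 11.
  |p(2)| = 11.
Check: |p(2)| = 11 ≤ 27 = M_tri(2). ✓ Equality does not hold at z = 2 (the coefficients have mixed signs, so the terms do not all align in phase there).

M_tri(2) = 27; |p(2)| = 11; equality at z=2: no.


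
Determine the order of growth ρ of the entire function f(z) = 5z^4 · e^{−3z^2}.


M(r) = max_{|z|=r} |5|·|z|^4·|e^{−3z^2}| = 5·r^4 · e^{3r^2} (the factors attain their maxima compatibly on |z|=r). Then log M(r) = log 5 + 4·log r + 3r^2, dominated by the last term, so log log M(r) ~ 2·log r. The polynomial factor 5z^4 contributes only a log r term and does not affect the order. ρ = 2.
Therefore ρ = 2.

Order ρ = 2.


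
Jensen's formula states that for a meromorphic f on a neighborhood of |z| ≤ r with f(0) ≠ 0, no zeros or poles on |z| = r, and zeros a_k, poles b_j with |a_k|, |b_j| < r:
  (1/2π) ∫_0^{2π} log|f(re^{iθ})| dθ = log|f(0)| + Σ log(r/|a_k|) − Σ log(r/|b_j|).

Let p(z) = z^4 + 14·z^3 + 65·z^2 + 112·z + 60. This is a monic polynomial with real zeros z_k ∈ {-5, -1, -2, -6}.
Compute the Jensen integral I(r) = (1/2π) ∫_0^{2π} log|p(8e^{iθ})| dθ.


Zeros: -6, -5, -2, -1; r = 8.
Inside |z| < r: -6, -5, -2, -1. Outside (|z| ≥ r): ∅.
p(0) = 60, so log|p(0)| = log(60) = 4.0943.
Apply Jensen: I(r) = log|p(0)| + Σ_k log(r/|z_k|), summed over zeros inside |z| < r.
  log(r/|z_k|) for z_k = -5: log(8/5) = 0.4700
  log(r/|z_k|) for z_k = -1: log(8/1) = 2.0794
  log(r/|z_k|) for z_k = -2: log(8/2) = 1.3863
  log(r/|z_k|) for z_k = -6: log(8/6) = 0.2877
Sum over inside zeros: 4.2234.
I(r) = log|p(0)| + (inside sum) = 4.0943 + 4.2234 = 8.3178.
Closed form (all zeros inside, monic): I(r) = n·log(r) = 4·log(8) = 8.3178. ✓

I(r) ≈ 8.3178.


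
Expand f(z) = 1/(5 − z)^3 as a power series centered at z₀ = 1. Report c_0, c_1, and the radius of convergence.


Let w = z − z₀, so z = z₀ + w.
Then 5 − z = 5 − (z₀ + w) = (5 − z₀) − w = 4 − w.
f(z) = 1/(4 − w)^3 = (1/(4)^3) · (1 − w/(4))^{−3}.
By the binomial series (1−u)^{−3} = Σ_{n≥0} C(n+2, 2) u^n for |u|<1, with u = w/(4):
  c_n = C(n+2, 2) / (4)^(n+3).
  c_0 = 1/(4)^3 = 1/64.
  c_1 = 3/(4)^4 = 3/256.
The series is valid for |w/d| < 1, i.e. |z − z₀| < |d|.
Radius of convergence: R = |5 − z₀| = |4| = 4 (distance from z₀ to the singularity z = 5).

c_0 = 1/64, c_1 = 3/256; R = 4.


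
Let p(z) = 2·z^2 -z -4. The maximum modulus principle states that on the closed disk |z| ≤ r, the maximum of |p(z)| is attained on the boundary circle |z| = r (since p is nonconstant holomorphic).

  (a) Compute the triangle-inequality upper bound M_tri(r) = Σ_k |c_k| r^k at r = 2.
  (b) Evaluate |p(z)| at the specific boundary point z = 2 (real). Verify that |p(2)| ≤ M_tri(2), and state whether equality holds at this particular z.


Coefficients: c_0 = -4, c_1 = -1, c_2 = 2. Radius r = 2.
Part (a). Triangle bound: M_tri(r) = Σ_k |c_k| r^k
  = |-4|·2^0 + |-1|·2^1 + |2|·2^2
  = 4 + 2 + 8 = 14.
This bounds M(r) := max_{|z|=r} |p(z)| from above; equality holds iff all terms c_k z^k can be made to align in phase at a single z on |z|=r.
Part (b). At z = 2 (real, on the circle |z| = r):
  p(2) = (-4)·2^0 + (-1)·2^1 + (2)·2^2 = 2.
  |p(2)| = 2.
Check: |p(2)| = 2 ≤ 14 = M_tri(2). ✓ Equality does not hold at z = 2 (the coefficients have mixed signs, so the terms do not all align in phase there).

M_tri(2) = 14; |p(2)| = 2; equality at z=2: no.


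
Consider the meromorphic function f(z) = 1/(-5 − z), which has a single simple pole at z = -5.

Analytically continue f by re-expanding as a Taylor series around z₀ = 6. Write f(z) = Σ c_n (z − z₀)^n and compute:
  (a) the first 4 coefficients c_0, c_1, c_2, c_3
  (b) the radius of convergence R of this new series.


Let w = z − z₀, so z = z₀ + w.
Then -5 − z = -5 − (z₀ + w) = (-5 − z₀) − w = -11 − w.
f(z) = 1/(-11 − w) = (1/(-11)) · 1/(1 − w/(-11)) = Σ_{n≥0} w^n / (-11)^(n+1).
So c_n = 1/(-11)^(n+1):
  c_0 = 1/(-11)^1 = -1/11.
  c_1 = 1/(-11)^2 = 1/121.
  c_2 = 1/(-11)^3 = -1/1331.
  c_3 = 1/(-11)^4 = 1/14641.
The series is valid for |w/d| < 1, i.e. |z − z₀| < |d|.
Radius of convergence: R = |-5 − z₀| = |-11| = 11 (distance from z₀ to the singularity z = -5).

c_0 = -1/11, c_1 = 1/121, c_2 = -1/1331, c_3 = 1/14641; R = 11.


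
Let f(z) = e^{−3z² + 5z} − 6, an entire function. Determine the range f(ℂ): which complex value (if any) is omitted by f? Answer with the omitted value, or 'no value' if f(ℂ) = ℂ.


Little Picard bounds the complement of f(ℂ) to at most one point.
The exponent g(z) = −3z² + 5z is a nonconstant polynomial, hence surjective onto ℂ. So e^{g(z)} takes every value in {e^w : w ∈ ℂ} = ℂ ∖ {0}. Adding -6 shifts the range to ℂ ∖ {-6}. f omits exactly -6.

Omitted value: -6.


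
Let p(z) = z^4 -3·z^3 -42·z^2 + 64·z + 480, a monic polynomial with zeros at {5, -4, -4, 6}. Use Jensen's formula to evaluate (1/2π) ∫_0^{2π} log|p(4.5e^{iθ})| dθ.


Zeros: -4, -4, 5, 6; r = 4.5.
Inside |z| < r: -4, -4. Outside (|z| ≥ r): 5, 6.
p(0) = 480, so log|p(0)| = log(480) = 6.1738.
Apply Jensen: I(r) = log|p(0)| + Σ_k log(r/|z_k|), summed over zeros inside |z| < r.
  log(r/|z_k|) for z_k = -4: log(4.5/4) = 0.1178
  log(r/|z_k|) for z_k = -4: log(4.5/4) = 0.1178
  Outside zeros (5, 6) contribute nothing to the Jensen sum.
Sum over inside zeros: 0.2356.
I(r) = log|p(0)| + (inside sum) = 6.1738 + 0.2356 = 6.4094.
Note: since some zeros are outside |z| ≤ r, the simplified n·log(r) form does NOT apply — only the inside zeros contribute.

I(r) ≈ 6.4094.


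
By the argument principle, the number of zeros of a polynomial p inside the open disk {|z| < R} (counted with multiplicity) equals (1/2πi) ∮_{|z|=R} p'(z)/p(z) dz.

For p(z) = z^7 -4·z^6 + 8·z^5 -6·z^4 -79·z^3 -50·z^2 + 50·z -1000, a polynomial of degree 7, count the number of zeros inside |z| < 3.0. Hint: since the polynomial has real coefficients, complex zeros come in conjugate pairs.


The zeros of p are: (-2 + 1i), (-2 - 1i), (1 + 3i), (1 - 3i), (1 + 2i), (1 - 2i), 4.
Their magnitudes are: 2.236, 2.236, 3.162, 3.162, 2.236, 2.236, 4.
Zeros with |z| < R = 3.0: (-2 + 1i), (-2 - 1i), (1 + 2i), (1 - 2i).
Count = 4.
By the argument principle, (1/2πi) ∮_{|z|=R} p'(z)/p(z) dz equals exactly this count.

Number of zeros inside |z| < 3.0: 4.


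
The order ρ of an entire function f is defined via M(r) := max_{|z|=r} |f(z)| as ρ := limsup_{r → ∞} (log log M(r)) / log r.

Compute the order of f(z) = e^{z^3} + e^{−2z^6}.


Each summand is entire of order 3 and 6 respectively (as in the single-exponential case). The order of a sum is at most the max of the orders, so ρ ≤ 6. For the lower bound: on |z|=r choose arg z so that -2z^6 is real positive; then |e^{-2z^6}| = e^{2r^6} while |e^{1z^3}| ≤ e^{1r^3} = o(e^{2r^6}). So |f| ≥ e^{2r^6}(1 − o(1)) and ρ ≥ 6. Hence ρ = max(3, 6) = 6.
Therefore ρ = 6.

Order ρ = 6.


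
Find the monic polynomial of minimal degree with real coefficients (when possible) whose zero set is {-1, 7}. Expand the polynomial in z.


The polynomial is p(z) = ∏_{α ∈ S} (z − α), where S = {-1, 7}.
Expanding the product yields: p(z) = z^2 -6·z -7.
The resulting polynomial has degree 2 and real coefficients as required.

p(z) = z^2 -6·z -7.


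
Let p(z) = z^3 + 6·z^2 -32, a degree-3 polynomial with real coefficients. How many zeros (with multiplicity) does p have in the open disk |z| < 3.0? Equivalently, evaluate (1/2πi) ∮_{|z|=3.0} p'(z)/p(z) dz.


The zeros of p are: 2, -4, -4.
Their magnitudes are: 2, 4, 4.
Zeros with |z| < R = 3.0: 2.
Count = 1.
By the argument principle, (1/2πi) ∮_{|z|=R} p'(z)/p(z) dz equals exactly this count.

Number of zeros inside |z| < 3.0: 1.


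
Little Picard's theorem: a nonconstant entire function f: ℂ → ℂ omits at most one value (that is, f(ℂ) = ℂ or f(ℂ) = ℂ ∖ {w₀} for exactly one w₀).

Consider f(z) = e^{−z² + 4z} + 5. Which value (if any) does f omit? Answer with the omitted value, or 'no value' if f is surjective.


Little Picard bounds the complement of f(ℂ) to at most one point.
The exponent g(z) = −z² + 4z is a nonconstant polynomial, hence surjective onto ℂ. So e^{g(z)} takes every value in {e^w : w ∈ ℂ} = ℂ ∖ {0}. Adding 5 shifts the range to ℂ ∖ {5}. f omits exactly 5.

Omitted value: 5.


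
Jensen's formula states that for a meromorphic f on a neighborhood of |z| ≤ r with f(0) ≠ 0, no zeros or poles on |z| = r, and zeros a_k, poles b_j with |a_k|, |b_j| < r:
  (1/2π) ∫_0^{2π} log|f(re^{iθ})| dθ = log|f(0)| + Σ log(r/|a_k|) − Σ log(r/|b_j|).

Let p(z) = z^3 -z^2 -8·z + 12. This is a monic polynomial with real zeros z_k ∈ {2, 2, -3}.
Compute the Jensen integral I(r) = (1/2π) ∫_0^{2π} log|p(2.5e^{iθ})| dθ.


Zeros: -3, 2, 2; r = 2.5.
Inside |z| < r: 2, 2. Outside (|z| ≥ r): -3.
p(0) = 12, so log|p(0)| = log(12) = 2.4849.
Apply Jensen: I(r) = log|p(0)| + Σ_k log(r/|z_k|), summed over zeros inside |z| < r.
  log(r/|z_k|) for z_k = 2: log(2.5/2) = 0.2231
  log(r/|z_k|) for z_k = 2: log(2.5/2) = 0.2231
  Outside zeros (-3) contribute nothing to the Jensen sum.
Sum over inside zeros: 0.4463.
I(r) = log|p(0)| + (inside sum) = 2.4849 + 0.4463 = 2.9312.
Note: since some zeros are outside |z| ≤ r, the simplified n·log(r) form does NOT apply — only the inside zeros contribute.

I(r) ≈ 2.9312.


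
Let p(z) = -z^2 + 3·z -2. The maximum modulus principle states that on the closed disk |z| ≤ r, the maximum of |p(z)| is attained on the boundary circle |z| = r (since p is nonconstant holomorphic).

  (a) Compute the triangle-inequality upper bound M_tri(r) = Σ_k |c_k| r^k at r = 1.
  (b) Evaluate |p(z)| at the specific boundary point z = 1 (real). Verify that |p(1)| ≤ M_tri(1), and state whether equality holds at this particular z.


Coefficients: c_0 = -2, c_1 = 3, c_2 = -1. Radius r = 1.
Part (a). Triangle bound: M_tri(r) = Σ_k |c_k| r^k
  = |-2|·1^0 + |3|·1^1 + |-1|·1^2
  = 2 + 3 + 1 = 6.
This bounds M(r) := max_{|z|=r} |p(z)| from above; equality holds iff all terms c_k z^k can be made to align in phase at a single z on |z|=r.
Part (b). At z = 1 (real, on the circle |z| = r):
  p(1) = (-2)·1^0 + (3)·1^1 + (-1)·1^2 = 0.
  |p(1)| = 0.
Check: |p(1)| = 0 ≤ 6 = M_tri(1). ✓ Equality does not hold at z = 1 (the coefficients have mixed signs, so the terms do not all align in phase there).

M_tri(1) = 6; |p(1)| = 0; equality at z=1: no.


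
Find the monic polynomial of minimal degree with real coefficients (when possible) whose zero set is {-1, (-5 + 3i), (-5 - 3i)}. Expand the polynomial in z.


The polynomial is p(z) = ∏_{α ∈ S} (z − α), where S = {-1, (-5 + 3i), (-5 - 3i)}.
Expanding the product yields: p(z) = z^3 + 11·z^2 + 44·z + 34.
Note conjugate pairs combine to real quadratics: (z − (-5+3i))(z − (-5−3i)) = z² + 10z + 34.
The resulting polynomial has degree 3 and real coefficients as required.

p(z) = z^3 + 11·z^2 + 44·z + 34.


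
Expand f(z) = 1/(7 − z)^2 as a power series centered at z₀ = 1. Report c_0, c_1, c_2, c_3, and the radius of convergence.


Let w = z − z₀, so z = z₀ + w.
Then 7 − z = 7 − (z₀ + w) = (7 − z₀) − w = 6 − w.
f(z) = 1/(6 − w)^2 = (1/(6)^2) · (1 − w/(6))^{−2}.
By the binomial series (1−u)^{−2} = Σ_{n≥0} C(n+1, 1) u^n for |u|<1, with u = w/(6):
  c_n = C(n+1, 1) / (6)^(n+2).
  c_0 = 1/(6)^2 = 1/36.
  c_1 = 2/(6)^3 = 1/108.
  c_2 = 3/(6)^4 = 1/432.
  c_3 = 4/(6)^5 = 1/1944.
The series is valid for |w/d| < 1, i.e. |z − z₀| < |d|.
Radius of convergence: R = |7 − z₀| = |6| = 6 (distance from z₀ to the singularity z = 7).

c_0 = 1/36, c_1 = 1/108, c_2 = 1/432, c_3 = 1/1944; R = 6.


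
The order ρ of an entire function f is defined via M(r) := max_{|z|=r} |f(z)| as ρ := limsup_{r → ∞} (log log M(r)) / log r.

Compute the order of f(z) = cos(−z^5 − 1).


Write cos(w) = (e^{iw} ± e^{−iw})/(2 or 2i), so |cos(w)| ≤ e^{|w|}. With w = −z^5 − 1, |w| ≤ 1r^5 + 1 on |z|=r, giving M(r) ≤ e^{1r^5 + 1} and ρ ≤ 5. For the lower bound, choose z on |z|=r with -1z^5 purely imaginary of modulus 1r^5; then |cos(−z^5 − 1)| grows like e^{1r^5}/2, so ρ ≥ 5. Hence ρ = 5.
Therefore ρ = 5.

Order ρ = 5.


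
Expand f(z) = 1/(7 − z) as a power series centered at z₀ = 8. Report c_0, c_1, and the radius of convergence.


Let w = z − z₀, so z = z₀ + w.
Then 7 − z = 7 − (z₀ + w) = (7 − z₀) − w = -1 − w.
f(z) = 1/(-1 − w) = (1/(-1)) · 1/(1 − w/(-1)) = Σ_{n≥0} w^n / (-1)^(n+1).
So c_n = 1/(-1)^(n+1):
  c_0 = 1/(-1)^1 = -1.
  c_1 = 1/(-1)^2 = 1.
The series is valid for |w/d| < 1, i.e. |z − z₀| < |d|.
Radius of convergence: R = |7 − z₀| = |-1| = 1 (distance from z₀ to the singularity z = 7).

c_0 = -1, c_1 = 1; R = 1.


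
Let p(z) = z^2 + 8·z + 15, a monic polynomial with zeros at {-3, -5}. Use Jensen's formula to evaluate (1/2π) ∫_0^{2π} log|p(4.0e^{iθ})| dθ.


Zeros: -5, -3; r = 4.0.
Inside |z| < r: -3. Outside (|z| ≥ r): -5.
p(0) = 15, so log|p(0)| = log(15) = 2.7081.
Apply Jensen: I(r) = log|p(0)| + Σ_k log(r/|z_k|), summed over zeros inside |z| < r.
  log(r/|z_k|) for z_k = -3: log(4.0/3) = 0.2877
  Outside zeros (-5) contribute nothing to the Jensen sum.
Sum over inside zeros: 0.2877.
I(r) = log|p(0)| + (inside sum) = 2.7081 + 0.2877 = 2.9957.
Note: since some zeros are outside |z| ≤ r, the simplified n·log(r) form does NOT apply — only the inside zeros contribute.

I(r) ≈ 2.9957.


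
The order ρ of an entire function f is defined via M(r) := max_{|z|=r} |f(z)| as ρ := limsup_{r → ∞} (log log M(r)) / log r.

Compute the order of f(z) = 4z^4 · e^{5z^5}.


M(r) = max_{|z|=r} |4|·|z|^4·|e^{5z^5}| = 4·r^4 · e^{5r^5} (the factors attain their maxima compatibly on |z|=r). Then log M(r) = log 4 + 4·log r + 5r^5, dominated by the last term, so log log M(r) ~ 5·log r. The polynomial factor 4z^4 contributes only a log r term and does not affect the order. ρ = 5.
Therefore ρ = 5.

Order ρ = 5.


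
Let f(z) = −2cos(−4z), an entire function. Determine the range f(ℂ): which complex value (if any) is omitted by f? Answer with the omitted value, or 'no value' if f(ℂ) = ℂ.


Little Picard bounds the complement of f(ℂ) to at most one point.
cos is entire and surjective onto ℂ: for every w ∈ ℂ, cos(ζ) = w has a solution ζ ∈ ℂ (e.g., via the complex inverse arccos). With ζ = −4z this gives z = ζ/(-4). Then -2·cos(−4z) takes every value in -2·ℂ = ℂ, and adding 0 is a bijection of ℂ. So f is surjective and omits no value. (Note: only on the real line is cos bounded by [−1, 1].)

Omitted value: no value.


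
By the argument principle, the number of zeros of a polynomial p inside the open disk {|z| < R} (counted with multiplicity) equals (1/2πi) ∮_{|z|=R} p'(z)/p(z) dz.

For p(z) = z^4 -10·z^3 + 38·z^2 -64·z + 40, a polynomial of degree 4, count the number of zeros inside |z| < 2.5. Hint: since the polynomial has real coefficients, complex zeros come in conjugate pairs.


The zeros of p are: 2, (3 + 1i), (3 - 1i), 2.
Their magnitudes are: 2, 3.162, 3.162, 2.
Zeros with |z| < R = 2.5: 2, 2.
Count = 2.
By the argument principle, (1/2πi) ∮_{|z|=R} p'(z)/p(z) dz equals exactly this count.

Number of zeros inside |z| < 2.5: 2.


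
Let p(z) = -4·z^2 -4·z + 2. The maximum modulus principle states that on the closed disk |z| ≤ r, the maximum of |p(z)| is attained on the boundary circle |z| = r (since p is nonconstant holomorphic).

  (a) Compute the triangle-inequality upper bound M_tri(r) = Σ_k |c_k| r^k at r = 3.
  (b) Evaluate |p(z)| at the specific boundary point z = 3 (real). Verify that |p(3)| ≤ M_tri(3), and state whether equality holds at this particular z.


Coefficients: c_0 = 2, c_1 = -4, c_2 = -4. Radius r = 3.
Part (a). Triangle bound: M_tri(r) = Σ_k |c_k| r^k
  = |2|·3^0 + |-4|·3^1 + |-4|·3^2
  = 2 + 12 + 36 = 50.
This bounds M(r) := max_{|z|=r} |p(z)| from above; equality holds iff all terms c_k z^k can be made to align in phase at a single z on |z|=r.
Part (b). At z = 3 (real, on the circle |z| = r):
  p(3) = (2)·3^0 + (-4)·3^1 + (-4)·3^2 = -46.
  |p(3)| = 46.
Check: |p(3)| = 46 ≤ 50 = M_tri(3). ✓ Equality does not hold at z = 3 (the coefficients have mixed signs, so the terms do not all align in phase there).

M_tri(3) = 50; |p(3)| = 46; equality at z=3: no.


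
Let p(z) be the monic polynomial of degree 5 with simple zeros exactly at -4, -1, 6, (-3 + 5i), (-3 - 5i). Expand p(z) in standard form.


The polynomial is p(z) = ∏_{α ∈ S} (z − α), where S = {-4, -1, 6, (-3 + 5i), (-3 - 5i)}.
Expanding the product yields: p(z) = z^5 + 5·z^4 + 2·z^3 -214·z^2 -1028·z -816.
Note conjugate pairs combine to real quadratics: (z − (-3+5i))(z − (-3−5i)) = z² + 6z + 34.
The resulting polynomial has degree 5 and real coefficients as required.

p(z) = z^5 + 5·z^4 + 2·z^3 -214·z^2 -1028·z -816.


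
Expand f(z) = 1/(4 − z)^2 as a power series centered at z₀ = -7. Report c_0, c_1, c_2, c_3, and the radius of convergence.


Let w = z − z₀, so z = z₀ + w.
Then 4 − z = 4 − (z₀ + w) = (4 − z₀) − w = 11 − w.
f(z) = 1/(11 − w)^2 = (1/(11)^2) · (1 − w/(11))^{−2}.
By the binomial series (1−u)^{−2} = Σ_{n≥0} C(n+1, 1) u^n for |u|<1, with u = w/(11):
  c_n = C(n+1, 1) / (11)^(n+2).
  c_0 = 1/(11)^2 = 1/121.
  c_1 = 2/(11)^3 = 2/1331.
  c_2 = 3/(11)^4 = 3/14641.
  c_3 = 4/(11)^5 = 4/161051.
The series is valid for |w/d| < 1, i.e. |z − z₀| < |d|.
Radius of convergence: R = |4 − z₀| = |11| = 11 (distance from z₀ to the singularity z = 4).

c_0 = 1/121, c_1 = 2/1331, c_2 = 3/14641, c_3 = 4/161051; R = 11.


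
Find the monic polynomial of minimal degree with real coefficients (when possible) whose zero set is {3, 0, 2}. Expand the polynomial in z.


The polynomial is p(z) = ∏_{α ∈ S} (z − α), where S = {3, 0, 2}.
Expanding the product yields: p(z) = z^3 -5·z^2 + 6·z.
The resulting polynomial has degree 3 and real coefficients as required.

p(z) = z^3 -5·z^2 + 6·z.


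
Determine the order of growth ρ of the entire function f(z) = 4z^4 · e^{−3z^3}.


M(r) = max_{|z|=r} |4|·|z|^4·|e^{−3z^3}| = 4·r^4 · e^{3r^3} (the factors attain their maxima compatibly on |z|=r). Then log M(r) = log 4 + 4·log r + 3r^3, dominated by the last term, so log log M(r) ~ 3·log r. The polynomial factor 4z^4 contributes only a log r term and does not affect the order. ρ = 3.
Therefore ρ = 3.

Order ρ = 3.


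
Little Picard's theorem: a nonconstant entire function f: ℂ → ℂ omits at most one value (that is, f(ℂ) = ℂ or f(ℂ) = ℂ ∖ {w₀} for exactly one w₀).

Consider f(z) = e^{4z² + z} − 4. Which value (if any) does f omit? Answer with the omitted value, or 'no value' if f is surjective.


Little Picard bounds the complement of f(ℂ) to at most one point.
The exponent g(z) = 4z² + z is a nonconstant polynomial, hence surjective onto ℂ. So e^{g(z)} takes every value in {e^w : w ∈ ℂ} = ℂ ∖ {0}. Adding -4 shifts the range to ℂ ∖ {-4}. f omits exactly -4.

Omitted value: -4.


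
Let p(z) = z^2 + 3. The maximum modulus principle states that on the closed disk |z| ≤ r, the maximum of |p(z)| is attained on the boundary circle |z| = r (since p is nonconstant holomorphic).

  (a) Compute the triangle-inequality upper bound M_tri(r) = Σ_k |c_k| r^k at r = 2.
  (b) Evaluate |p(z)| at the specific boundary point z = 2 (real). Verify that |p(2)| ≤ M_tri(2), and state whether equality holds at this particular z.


Coefficients: c_0 = 3, c_1 = 0, c_2 = 1. Radius r = 2.
Part (a). Triangle bound: M_tri(r) = Σ_k |c_k| r^k
  = |3|·2^0 + |0|·2^1 + |1|·2^2
  = 3 + 0 + 4 = 7.
This bounds M(r) := max_{|z|=r} |p(z)| from above; equality holds iff all terms c_k z^k can be made to align in phase at a single z on |z|=r.
Part (b). At z = 2 (real, on the circle |z| = r):
  p(2) = (3)·2^0 + (0)·2^1 + (1)·2^2 = 7.
  |p(2)| = 7.
Since all nonzero coefficients share the same sign, |p(2)| = 7 = M_tri(2); the triangle bound is attained at z = 2, so in fact M(r) = 7.

M_tri(2) = 7; |p(2)| = 7; equality at z=2: yes.


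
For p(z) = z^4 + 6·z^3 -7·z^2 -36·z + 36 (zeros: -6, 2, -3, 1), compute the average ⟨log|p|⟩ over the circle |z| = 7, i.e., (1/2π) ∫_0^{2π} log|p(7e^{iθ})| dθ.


Zeros: -6, -3, 1, 2; r = 7.
Inside |z| < r: -6, -3, 1, 2. Outside (|z| ≥ r): ∅.
p(0) = 36, so log|p(0)| = log(36) = 3.5835.
Apply Jensen: I(r) = log|p(0)| + Σ_k log(r/|z_k|), summed over zeros inside |z| < r.
  log(r/|z_k|) for z_k = -6: log(7/6) = 0.1542
  log(r/|z_k|) for z_k = 2: log(7/2) = 1.2528
  log(r/|z_k|) for z_k = -3: log(7/3) = 0.8473
  log(r/|z_k|) for z_k = 1: log(7/1) = 1.9459
Sum over inside zeros: 4.2001.
I(r) = log|p(0)| + (inside sum) = 3.5835 + 4.2001 = 7.7836.
Closed form (all zeros inside, monic): I(r) = n·log(r) = 4·log(7) = 7.7836. ✓

I(r) ≈ 7.7836.


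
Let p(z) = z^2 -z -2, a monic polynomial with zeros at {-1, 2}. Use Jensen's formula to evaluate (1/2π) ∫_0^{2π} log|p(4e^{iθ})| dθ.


Zeros: -1, 2; r = 4.
Inside |z| < r: -1, 2. Outside (|z| ≥ r): ∅.
p(0) = -2, so log|p(0)| = log(2) = 0.6931.
Apply Jensen: I(r) = log|p(0)| + Σ_k log(r/|z_k|), summed over zeros inside |z| < r.
  log(r/|z_k|) for z_k = -1: log(4/1) = 1.3863
  log(r/|z_k|) for z_k = 2: log(4/2) = 0.6931
Sum over inside zeros: 2.0794.
I(r) = log|p(0)| + (inside sum) = 0.6931 + 2.0794 = 2.7726.
Closed form (all zeros inside, monic): I(r) = n·log(r) = 2·log(4) = 2.7726. ✓

I(r) ≈ 2.7726.


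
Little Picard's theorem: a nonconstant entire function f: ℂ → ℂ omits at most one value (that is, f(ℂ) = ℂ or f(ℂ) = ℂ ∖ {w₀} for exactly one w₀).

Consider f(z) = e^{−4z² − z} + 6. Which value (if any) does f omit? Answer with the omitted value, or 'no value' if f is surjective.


Little Picard bounds the complement of f(ℂ) to at most one point.
The exponent g(z) = −4z² − z is a nonconstant polynomial, hence surjective onto ℂ. So e^{g(z)} takes every value in {e^w : w ∈ ℂ} = ℂ ∖ {0}. Adding 6 shifts the range to ℂ ∖ {6}. f omits exactly 6.

Omitted value: 6.


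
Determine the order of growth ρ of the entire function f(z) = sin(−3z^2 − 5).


Write sin(w) = (e^{iw} ± e^{−iw})/(2 or 2i), so |sin(w)| ≤ e^{|w|}. With w = −3z^2 − 5, |w| ≤ 3r^2 + 5 on |z|=r, giving M(r) ≤ e^{3r^2 + 5} and ρ ≤ 2. For the lower bound, choose z on |z|=r with -3z^2 purely imaginary of modulus 3r^2; then |sin(−3z^2 − 5)| grows like e^{3r^2}/2, so ρ ≥ 2. Hence ρ = 2.
Therefore ρ = 2.

Order ρ = 2.


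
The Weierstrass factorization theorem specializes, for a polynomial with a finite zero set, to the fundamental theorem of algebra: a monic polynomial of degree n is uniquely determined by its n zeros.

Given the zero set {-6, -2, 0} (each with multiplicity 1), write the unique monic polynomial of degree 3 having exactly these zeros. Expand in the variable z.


The polynomial is p(z) = ∏_{α ∈ S} (z − α), where S = {-6, -2, 0}.
Expanding the product yields: p(z) = z^3 + 8·z^2 + 12·z.
The resulting polynomial has degree 3 and real coefficients as required.

p(z) = z^3 + 8·z^2 + 12·z.


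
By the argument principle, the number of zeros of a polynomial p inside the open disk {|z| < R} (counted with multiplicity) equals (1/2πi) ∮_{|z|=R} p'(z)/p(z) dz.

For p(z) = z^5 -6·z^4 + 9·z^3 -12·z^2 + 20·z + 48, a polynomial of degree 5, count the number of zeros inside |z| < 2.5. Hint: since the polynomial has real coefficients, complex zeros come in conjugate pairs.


The zeros of p are: -1, 3, (0 + 2i), (0 - 2i), 4.
Their magnitudes are: 1, 3, 2, 2, 4.
Zeros with |z| < R = 2.5: -1, (0 + 2i), (0 - 2i).
Count = 3.
By the argument principle, (1/2πi) ∮_{|z|=R} p'(z)/p(z) dz equals exactly this count.

Number of zeros inside |z| < 2.5: 3.


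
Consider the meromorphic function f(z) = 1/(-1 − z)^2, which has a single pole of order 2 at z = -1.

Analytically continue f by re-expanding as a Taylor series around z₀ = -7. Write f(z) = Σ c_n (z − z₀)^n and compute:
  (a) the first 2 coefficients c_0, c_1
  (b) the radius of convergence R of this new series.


Let w = z − z₀, so z = z₀ + w.
Then -1 − z = -1 − (z₀ + w) = (-1 − z₀) − w = 6 − w.
f(z) = 1/(6 − w)^2 = (1/(6)^2) · (1 − w/(6))^{−2}.
By the binomial series (1−u)^{−2} = Σ_{n≥0} C(n+1, 1) u^n for |u|<1, with u = w/(6):
  c_n = C(n+1, 1) / (6)^(n+2).
  c_0 = 1/(6)^2 = 1/36.
  c_1 = 2/(6)^3 = 1/108.
The series is valid for |w/d| < 1, i.e. |z − z₀| < |d|.
Radius of convergence: R = |-1 − z₀| = |6| = 6 (distance from z₀ to the singularity z = -1).

c_0 = 1/36, c_1 = 1/108; R = 6.


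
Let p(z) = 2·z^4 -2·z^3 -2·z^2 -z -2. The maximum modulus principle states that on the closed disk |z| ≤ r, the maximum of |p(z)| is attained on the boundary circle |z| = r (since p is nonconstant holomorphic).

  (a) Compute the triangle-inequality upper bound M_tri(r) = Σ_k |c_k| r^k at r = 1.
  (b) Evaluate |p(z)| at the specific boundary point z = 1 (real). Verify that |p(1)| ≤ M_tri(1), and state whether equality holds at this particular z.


Coefficients: c_0 = -2, c_1 = -1, c_2 = -2, c_3 = -2, c_4 = 2. Radius r = 1.
Part (a). Triangle bound: M_tri(r) = Σ_k |c_k| r^k
  = |-2|·1^0 + |-1|·1^1 + |-2|·1^2 + |-2|·1^3 + |2|·1^4
  = 2 + 1 + 2 + 2 + 2 = 9.
This bounds M(r) := max_{|z|=r} |p(z)| from above; equality holds iff all terms c_k z^k can be made to align in phase at a single z on |z|=r.
Part (b). At z = 1 (real, on the circle |z| = r):
  p(1) = (-2)·1^0 + (-1)·1^1 + (-2)·1^2 + (-2)·1^3 + (2)·1^4 = -5.
  |p(1)| = 5.
Check: |p(1)| = 5 ≤ 9 = M_tri(1). ✓ Equality does not hold at z = 1 (the coefficients have mixed signs, so the terms do not all align in phase there).

M_tri(1) = 9; |p(1)| = 5; equality at z=1: no.
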